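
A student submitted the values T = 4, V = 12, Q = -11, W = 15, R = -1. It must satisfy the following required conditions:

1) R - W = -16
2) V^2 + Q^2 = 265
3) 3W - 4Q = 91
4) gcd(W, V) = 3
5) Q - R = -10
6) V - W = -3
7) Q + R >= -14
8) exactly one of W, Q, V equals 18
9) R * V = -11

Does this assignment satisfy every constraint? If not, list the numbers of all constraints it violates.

1) R - W = -1 - 15 = -16 — holds.
2) V^2 + Q^2 = 12^2 + (-11)^2 = 144 + 121 = 265 — holds.
3) 3W - 4Q = 3(15) - 4(-11) = 89, not 91 — fails.
4) gcd(15, 12) = 3 — holds.
5) Q - R = -11 - (-1) = -10 — holds.
6) V - W = 12 - 15 = -3 — holds.
7) Q + R = -11 + (-1) = -12; -12 ≥ -14 — holds.
8) W=15, Q=-11, V=12; 0 of them equal 18, not exactly one — fails.
9) R * V = -1 * 12 = -12, not -11 — fails.

Constraints 3, 8, 9 do not hold.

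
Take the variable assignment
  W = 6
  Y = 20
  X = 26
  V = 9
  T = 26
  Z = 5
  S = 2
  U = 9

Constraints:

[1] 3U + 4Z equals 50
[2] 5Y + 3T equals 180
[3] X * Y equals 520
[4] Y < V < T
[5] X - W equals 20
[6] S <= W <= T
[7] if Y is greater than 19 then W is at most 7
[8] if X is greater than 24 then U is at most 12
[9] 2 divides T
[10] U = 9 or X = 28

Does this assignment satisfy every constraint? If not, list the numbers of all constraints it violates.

Constraints 1, 2, and 4 are violated.

[1] 3U + 4Z = 3(9) + 4(5) = 47, not 50 — fails.
[2] 5Y + 3T = 5(20) + 3(26) = 178, not 180 — fails.
[3] X * Y = 26 * 20 = 520 — holds.
[4] values 20, 9, 26; Y = 20 is not < V = 9 — fails.
[5] X - W = 26 - 6 = 20 — holds.
[6] values 2 <= 6 <= 26 — holds.
[7] Y = 20 > 19, so we need W ≤ 7; W = 6 ≤ 7 — holds.
[8] X = 26 > 24, so we need U ≤ 12; U = 9 ≤ 12 — holds.
[9] 26 / 2 = 13, so 2 divides 26 — holds.
[10] U = 9 = 9 (first disjunct) — holds.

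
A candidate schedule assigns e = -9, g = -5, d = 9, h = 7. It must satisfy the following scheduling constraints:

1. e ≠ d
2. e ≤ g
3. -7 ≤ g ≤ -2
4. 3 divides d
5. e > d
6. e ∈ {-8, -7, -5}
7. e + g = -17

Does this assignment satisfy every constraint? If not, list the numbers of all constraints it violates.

No — constraints 5, 6, and 7 are not satisfied.

1. e = -9, d = 9; distinct  holds
2. e = -9, g = -5; -9 ≤ -5  holds
3. g = -5 lies in [-7, -2]  holds
4. 9 / 3 = 3, so 3 divides 9  holds
5. e = -9, d = 9; -9 ≤ 9 (want >)  fails
6. e = -9 is not in {-8, -7, -5}  fails
7. e + g = -9 + (-5) = -14, not -17  fails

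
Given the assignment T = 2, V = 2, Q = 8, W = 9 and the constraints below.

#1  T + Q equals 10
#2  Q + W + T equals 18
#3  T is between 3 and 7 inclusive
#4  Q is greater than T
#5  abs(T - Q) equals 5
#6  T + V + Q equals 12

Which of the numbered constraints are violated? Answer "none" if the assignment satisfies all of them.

#1 T + Q = 2 + 8 = 10 — holds.
#2 Q + W + T = 8 + 9 + 2 = 19, not 18 — fails.
#3 T = 2 is outside [3, 7] — fails.
#4 Q = 8, T = 2; 8 > 2 — holds.
#5 abs(2 - 8) = 6, not 5 — fails.
#6 T + V + Q = 2 + 2 + 8 = 12 — holds.

Constraints 2, 3, 5 do not hold.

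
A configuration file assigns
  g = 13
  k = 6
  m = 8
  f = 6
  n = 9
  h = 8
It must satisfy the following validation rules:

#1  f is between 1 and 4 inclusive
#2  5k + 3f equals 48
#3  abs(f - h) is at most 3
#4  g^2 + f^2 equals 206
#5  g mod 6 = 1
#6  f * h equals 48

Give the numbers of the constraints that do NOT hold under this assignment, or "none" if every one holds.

Constraints 1, 4 are violated.

#1 f = 6 is outside [1, 4]  FAIL
#2 5k + 3f = 5(6) + 3(6) = 48  OK
#3 abs(6 - 8) = 2; 2 ≤ 3  OK
#4 g^2 + f^2 = 13^2 + 6^2 = 169 + 36 = 205, not 206  FAIL
#5 13 mod 6 = 1  OK
#6 f * h = 6 * 8 = 48  OK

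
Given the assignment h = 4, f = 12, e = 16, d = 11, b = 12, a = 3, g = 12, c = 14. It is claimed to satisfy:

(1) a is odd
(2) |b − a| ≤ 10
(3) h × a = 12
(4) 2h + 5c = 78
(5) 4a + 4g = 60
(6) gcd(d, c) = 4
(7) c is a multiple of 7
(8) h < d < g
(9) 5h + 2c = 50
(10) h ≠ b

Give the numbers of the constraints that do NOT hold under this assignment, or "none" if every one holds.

(1) a = 3 is odd — holds.
(2) |12 − 3| = 9; 9 ≤ 10 — holds.
(3) h × a = 4 × 3 = 12 — holds.
(4) 2h + 5c = 2(4) + 5(14) = 78 — holds.
(5) 4a + 4g = 4(3) + 4(12) = 60 — holds.
(6) gcd(11, 14) = 1, not 4 — fails.
(7) 14 / 7 = 2, so 7 divides 14 — holds.
(8) values 4 < 11 < 12 — holds.
(9) 5h + 2c = 5(4) + 2(14) = 48, not 50 — fails.
(10) h = 4, b = 12; distinct — holds.

Violated: 6 and 9.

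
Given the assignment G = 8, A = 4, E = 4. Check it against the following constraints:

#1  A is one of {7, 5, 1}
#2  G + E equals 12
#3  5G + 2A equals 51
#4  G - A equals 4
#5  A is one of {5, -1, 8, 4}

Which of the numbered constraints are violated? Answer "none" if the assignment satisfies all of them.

No — constraints 1 and 3 are not satisfied.

#1 A = 4 is not in {7, 5, 1}  no
#2 G + E = 8 + 4 = 12  yes
#3 5G + 2A = 5(8) + 2(4) = 48, not 51  no
#4 G - A = 8 - 4 = 4  yes
#5 A = 4 is in {5, -1, 8, 4}  yes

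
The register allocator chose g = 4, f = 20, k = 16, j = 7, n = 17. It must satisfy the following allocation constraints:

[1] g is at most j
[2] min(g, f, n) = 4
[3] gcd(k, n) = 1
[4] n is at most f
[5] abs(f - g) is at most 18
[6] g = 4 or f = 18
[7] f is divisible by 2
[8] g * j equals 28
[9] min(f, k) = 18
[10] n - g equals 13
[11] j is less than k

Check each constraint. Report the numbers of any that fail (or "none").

[1] g = 4, j = 7; 4 ≤ 7  yes
[2] min(4, 20, 17) = 4  yes
[3] gcd(16, 17) = 1  yes
[4] n = 17, f = 20; 17 ≤ 20  yes
[5] abs(20 - 4) = 16; 16 ≤ 18  yes
[6] g = 4 = 4 (first disjunct)  yes
[7] 20 / 2 = 10, so 2 divides 20  yes
[8] g * j = 4 * 7 = 28  yes
[9] min(20, 16) = 16, not 18  no
[10] n - g = 17 - 4 = 13  yes
[11] j = 7, k = 16; 7 < 16  yes

Violated: 9.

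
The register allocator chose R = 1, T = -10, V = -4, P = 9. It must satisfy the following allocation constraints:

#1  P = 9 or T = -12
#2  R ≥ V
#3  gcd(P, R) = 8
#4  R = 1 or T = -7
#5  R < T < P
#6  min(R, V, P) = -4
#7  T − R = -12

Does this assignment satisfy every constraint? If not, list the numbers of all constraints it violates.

The assignment fails constraints 3, 5, 7.

#1 P = 9 = 9 (first disjunct)  holds
#2 R = 1, V = -4; 1 ≥ -4  holds
#3 gcd(9, 1) = 1, not 8  fails
#4 R = 1 = 1 (first disjunct)  holds
#5 values 1, -10, 9; R = 1 is not < T = -10  fails
#6 min(1, -4, 9) = -4  holds
#7 T − R = -10 − 1 = -11, not -12  fails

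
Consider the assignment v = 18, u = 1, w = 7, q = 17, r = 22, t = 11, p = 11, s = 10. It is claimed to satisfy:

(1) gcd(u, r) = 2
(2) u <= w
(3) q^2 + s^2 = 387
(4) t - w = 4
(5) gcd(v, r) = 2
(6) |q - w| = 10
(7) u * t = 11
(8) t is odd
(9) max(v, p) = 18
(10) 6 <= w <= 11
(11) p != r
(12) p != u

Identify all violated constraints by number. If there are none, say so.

(1) gcd(1, 22) = 1, not 2 — violated.
(2) u = 1, w = 7; 1 ≤ 7 — OK.
(3) q^2 + s^2 = 17^2 + 10^2 = 289 + 100 = 389, not 387 — violated.
(4) t - w = 11 - 7 = 4 — OK.
(5) gcd(18, 22) = 2 — OK.
(6) |17 - 7| = 10 — OK.
(7) u * t = 1 * 11 = 11 — OK.
(8) t = 11 is odd — OK.
(9) max(18, 11) = 18 — OK.
(10) w = 7 lies in [6, 11] — OK.
(11) p = 11, r = 22; distinct — OK.
(12) p = 11, u = 1; distinct — OK.

The assignment fails constraints 1, 3.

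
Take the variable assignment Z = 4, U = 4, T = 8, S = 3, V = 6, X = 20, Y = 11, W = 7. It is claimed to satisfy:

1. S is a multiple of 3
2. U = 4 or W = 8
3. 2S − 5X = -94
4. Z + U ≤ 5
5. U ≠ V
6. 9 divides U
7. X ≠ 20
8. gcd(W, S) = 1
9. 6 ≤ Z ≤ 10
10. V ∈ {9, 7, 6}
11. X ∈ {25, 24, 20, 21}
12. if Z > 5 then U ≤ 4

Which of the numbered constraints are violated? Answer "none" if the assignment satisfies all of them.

Constraints 4, 6, 7, 9 are violated.

1. 3 / 3 = 1, so 3 divides 3 — OK.
2. U = 4 = 4 (first disjunct) — OK.
3. 2S − 5X = 2(3) − 5(20) = -94 — OK.
4. Z + U = 4 + 4 = 8; 8 > 5, bound 5 not met — violated.
5. U = 4, V = 6; distinct — OK.
6. 4 = 9×0 + 4, so 9 does not divide 4 — violated.
7. X = 20, but 20 is required to differ — violated.
8. gcd(7, 3) = 1 — OK.
9. Z = 4 is outside [6, 10] — violated.
10. V = 6 is in {9, 7, 6} — OK.
11. X = 20 is in {25, 24, 20, 21} — OK.
12. Z = 4, not > 5; antecedent false, conditional vacuously true — OK.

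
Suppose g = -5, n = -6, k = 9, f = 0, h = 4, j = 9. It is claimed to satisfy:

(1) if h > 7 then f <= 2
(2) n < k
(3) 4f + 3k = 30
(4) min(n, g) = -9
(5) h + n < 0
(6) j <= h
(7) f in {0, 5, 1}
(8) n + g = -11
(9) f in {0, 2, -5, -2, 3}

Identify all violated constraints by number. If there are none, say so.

No — constraints 3, 4, and 6 are not satisfied.

(1) h = 4, not > 7; antecedent false, conditional vacuously true — holds.
(2) n = -6, k = 9; -6 < 9 — holds.
(3) 4f + 3k = 4(0) + 3(9) = 27, not 30 — does not hold.
(4) min(-6, -5) = -6, not -9 — does not hold.
(5) h + n = 4 + (-6) = -2; -2 < 0 — holds.
(6) j = 9, h = 4; 9 > 4 (want ≤) — does not hold.
(7) f = 0 is in {0, 5, 1} — holds.
(8) n + g = -6 + (-5) = -11 — holds.
(9) f = 0 is in {0, 2, -5, -2, 3} — holds.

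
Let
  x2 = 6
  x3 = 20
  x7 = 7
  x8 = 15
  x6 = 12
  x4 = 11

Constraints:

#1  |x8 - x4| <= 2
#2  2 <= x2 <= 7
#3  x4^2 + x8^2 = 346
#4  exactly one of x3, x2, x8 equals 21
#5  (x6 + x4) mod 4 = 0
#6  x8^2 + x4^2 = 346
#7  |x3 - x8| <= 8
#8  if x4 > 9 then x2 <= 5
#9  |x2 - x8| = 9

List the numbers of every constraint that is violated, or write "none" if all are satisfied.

Violated: 1, 4, 5, 8.

#1 |15 - 11| = 4; 4 > 2, exceeds bound 2 — fails.
#2 x2 = 6 lies in [2, 7] — holds.
#3 x4^2 + x8^2 = 11^2 + 15^2 = 121 + 225 = 346 — holds.
#4 x3=20, x2=6, x8=15; 0 of them equal 21, not exactly one — fails.
#5 x6 + x4 = 23; 23 mod 4 = 3, not 0 — fails.
#6 x8^2 + x4^2 = 15^2 + 11^2 = 225 + 121 = 346 — holds.
#7 |20 - 15| = 5; 5 ≤ 8 — holds.
#8 x4 = 11 > 9, so we need x2 ≤ 5; but x2 = 6 > 5 — fails.
#9 |6 - 15| = 9 — holds.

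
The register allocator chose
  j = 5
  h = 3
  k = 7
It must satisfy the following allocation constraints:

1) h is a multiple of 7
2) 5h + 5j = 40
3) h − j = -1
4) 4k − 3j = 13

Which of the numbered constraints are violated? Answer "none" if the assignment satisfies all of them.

1) 3 = 7×0 + 3, so 7 does not divide 3  ✗
2) 5h + 5j = 5(3) + 5(5) = 40  ✓
3) h − j = 3 − 5 = -2, not -1  ✗
4) 4k − 3j = 4(7) − 3(5) = 13  ✓

Constraints 1 and 3 do not hold.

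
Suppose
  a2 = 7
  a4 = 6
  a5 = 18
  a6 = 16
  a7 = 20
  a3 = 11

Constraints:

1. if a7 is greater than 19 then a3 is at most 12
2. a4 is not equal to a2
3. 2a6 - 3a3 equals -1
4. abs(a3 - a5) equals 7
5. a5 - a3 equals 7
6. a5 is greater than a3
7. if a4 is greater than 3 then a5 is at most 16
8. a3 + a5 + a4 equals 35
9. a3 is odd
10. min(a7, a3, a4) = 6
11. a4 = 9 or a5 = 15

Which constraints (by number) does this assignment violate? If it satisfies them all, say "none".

1. a7 = 20 > 19, so we need a3 ≤ 12; a3 = 11 ≤ 12  ✔
2. a4 = 6, a2 = 7; distinct  ✔
3. 2a6 - 3a3 = 2(16) - 3(11) = -1  ✔
4. abs(11 - 18) = 7  ✔
5. a5 - a3 = 18 - 11 = 7  ✔
6. a5 = 18, a3 = 11; 18 > 11  ✔
7. a4 = 6 > 3, so we need a5 ≤ 16; but a5 = 18 > 16  ✘
8. a3 + a5 + a4 = 11 + 18 + 6 = 35  ✔
9. a3 = 11 is odd  ✔
10. min(20, 11, 6) = 6  ✔
11. a4 = 6 ≠ 9 and a5 = 18 ≠ 15; both disjuncts false  ✘

Violated: 7, 11.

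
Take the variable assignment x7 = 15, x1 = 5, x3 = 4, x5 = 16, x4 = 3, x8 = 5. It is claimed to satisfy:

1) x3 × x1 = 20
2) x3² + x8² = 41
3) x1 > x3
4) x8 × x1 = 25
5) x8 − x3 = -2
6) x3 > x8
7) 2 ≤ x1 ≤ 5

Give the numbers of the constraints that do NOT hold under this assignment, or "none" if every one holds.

1) x3 × x1 = 4 × 5 = 20  ✔
2) x3² + x8² = 4² + 5² = 16 + 25 = 41  ✔
3) x1 = 5, x3 = 4; 5 > 4  ✔
4) x8 × x1 = 5 × 5 = 25  ✔
5) x8 − x3 = 5 − 4 = 1, not -2  ✘
6) x3 = 4, x8 = 5; 4 ≤ 5 (want >)  ✘
7) x1 = 5 lies in [2, 5]  ✔

Constraints 5 and 6 are violated.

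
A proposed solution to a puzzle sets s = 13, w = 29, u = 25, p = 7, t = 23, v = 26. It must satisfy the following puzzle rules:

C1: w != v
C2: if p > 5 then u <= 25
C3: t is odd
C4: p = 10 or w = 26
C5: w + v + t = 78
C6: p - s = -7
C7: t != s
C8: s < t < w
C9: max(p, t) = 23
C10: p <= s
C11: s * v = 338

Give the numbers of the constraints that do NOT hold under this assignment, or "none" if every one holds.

No — constraints 4 and 6 are not satisfied.

C1: w = 29, v = 26; distinct — satisfied.
C2: p = 7 > 5, so we need u ≤ 25; u = 25 ≤ 25 — satisfied.
C3: t = 23 is odd — satisfied.
C4: p = 7 ≠ 10 and w = 29 ≠ 26; both disjuncts false — violated.
C5: w + v + t = 29 + 26 + 23 = 78 — satisfied.
C6: p - s = 7 - 13 = -6, not -7 — violated.
C7: t = 23, s = 13; distinct — satisfied.
C8: values 13 < 23 < 29 — satisfied.
C9: max(7, 23) = 23 — satisfied.
C10: p = 7, s = 13; 7 ≤ 13 — satisfied.
C11: s * v = 13 * 26 = 338 — satisfied.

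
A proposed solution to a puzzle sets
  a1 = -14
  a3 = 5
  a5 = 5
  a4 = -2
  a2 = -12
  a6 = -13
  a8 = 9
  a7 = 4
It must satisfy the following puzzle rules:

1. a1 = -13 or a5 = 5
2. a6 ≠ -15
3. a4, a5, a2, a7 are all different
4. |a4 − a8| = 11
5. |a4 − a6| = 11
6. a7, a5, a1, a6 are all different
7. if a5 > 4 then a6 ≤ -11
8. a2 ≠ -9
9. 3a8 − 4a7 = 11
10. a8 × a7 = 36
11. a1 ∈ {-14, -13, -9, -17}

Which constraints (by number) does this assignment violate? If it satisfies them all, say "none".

1. a1 = -14 ≠ -13, but a5 = 5 = 5 (second disjunct) — holds.
2. a6 = -13, and -13 ≠ -15 — holds.
3. values -2, 5, -12, 4 are pairwise distinct — holds.
4. |-2 − 9| = 11 — holds.
5. |-2 − (-13)| = 11 — holds.
6. values 4, 5, -14, -13 are pairwise distinct — holds.
7. a5 = 5 > 4, so we need a6 ≤ -11; a6 = -13 ≤ -11 — holds.
8. a2 = -12, and -12 ≠ -9 — holds.
9. 3a8 − 4a7 = 3(9) − 4(4) = 11 — holds.
10. a8 × a7 = 9 × 4 = 36 — holds.
11. a1 = -14 is in {-14, -13, -9, -17} — holds.

None — every constraint holds.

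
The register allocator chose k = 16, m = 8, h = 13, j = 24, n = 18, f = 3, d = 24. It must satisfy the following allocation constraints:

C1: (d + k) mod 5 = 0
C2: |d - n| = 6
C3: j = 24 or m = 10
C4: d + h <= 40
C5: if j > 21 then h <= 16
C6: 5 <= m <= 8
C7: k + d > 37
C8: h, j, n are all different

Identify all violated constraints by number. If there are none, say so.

C1: d + k = 40; 40 mod 5 = 0  ✓
C2: |24 - 18| = 6  ✓
C3: j = 24 = 24 (first disjunct)  ✓
C4: d + h = 24 + 13 = 37; 37 ≤ 40  ✓
C5: j = 24 > 21, so we need h ≤ 16; h = 13 ≤ 16  ✓
C6: m = 8 lies in [5, 8]  ✓
C7: k + d = 16 + 24 = 40; 40 > 37  ✓
C8: values 13, 24, 18 are pairwise distinct  ✓

The assignment satisfies every constraint.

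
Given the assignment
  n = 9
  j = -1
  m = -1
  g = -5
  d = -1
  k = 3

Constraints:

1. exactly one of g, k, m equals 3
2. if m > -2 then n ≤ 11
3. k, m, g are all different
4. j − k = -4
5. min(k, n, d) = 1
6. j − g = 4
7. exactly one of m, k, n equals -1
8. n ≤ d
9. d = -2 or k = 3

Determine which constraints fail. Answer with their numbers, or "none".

1. g=-5, k=3, m=-1; 1 of them equals 3  ✓
2. m = -1 > -2, so we need n ≤ 11; n = 9 ≤ 11  ✓
3. values 3, -1, -5 are pairwise distinct  ✓
4. j − k = -1 − 3 = -4  ✓
5. min(3, 9, -1) = -1, not 1  ✗
6. j − g = -1 − (-5) = 4  ✓
7. m=-1, k=3, n=9; 1 of them equals -1  ✓
8. n = 9, d = -1; 9 > -1 (want ≤)  ✗
9. d = -1 ≠ -2, but k = 3 = 3 (second disjunct)  ✓

No — constraints 5 and 8 are not satisfied.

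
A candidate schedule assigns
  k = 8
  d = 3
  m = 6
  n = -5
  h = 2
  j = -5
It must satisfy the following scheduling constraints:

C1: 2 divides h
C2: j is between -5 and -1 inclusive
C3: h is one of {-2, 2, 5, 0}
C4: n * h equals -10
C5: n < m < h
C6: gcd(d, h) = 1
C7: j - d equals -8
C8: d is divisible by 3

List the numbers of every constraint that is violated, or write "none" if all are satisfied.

C1: 2 / 2 = 1, so 2 divides 2 — holds.
C2: j = -5 lies in [-5, -1] — holds.
C3: h = 2 is in {-2, 2, 5, 0} — holds.
C4: n * h = -5 * 2 = -10 — holds.
C5: values -5, 6, 2; m = 6 is not < h = 2 — fails.
C6: gcd(3, 2) = 1 — holds.
C7: j - d = -5 - 3 = -8 — holds.
C8: 3 / 3 = 1, so 3 divides 3 — holds.

No — constraint 5 is not satisfied.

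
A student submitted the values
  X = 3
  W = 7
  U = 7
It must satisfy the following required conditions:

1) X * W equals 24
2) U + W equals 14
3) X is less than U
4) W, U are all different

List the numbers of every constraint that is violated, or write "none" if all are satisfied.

No — constraints 1 and 4 are not satisfied.

1) X * W = 3 * 7 = 21, not 24 — violated.
2) U + W = 7 + 7 = 14 — satisfied.
3) X = 3, U = 7; 3 < 7 — satisfied.
4) W = U = 7, not all different — violated.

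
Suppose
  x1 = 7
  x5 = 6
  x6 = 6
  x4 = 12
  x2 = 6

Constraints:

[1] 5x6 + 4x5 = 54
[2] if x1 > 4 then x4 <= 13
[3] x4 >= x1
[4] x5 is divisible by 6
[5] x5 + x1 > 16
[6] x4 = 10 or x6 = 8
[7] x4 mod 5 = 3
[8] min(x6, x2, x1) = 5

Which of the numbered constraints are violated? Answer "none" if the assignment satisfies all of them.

[1] 5x6 + 4x5 = 5(6) + 4(6) = 54 — OK.
[2] x1 = 7 > 4, so we need x4 ≤ 13; x4 = 12 ≤ 13 — OK.
[3] x4 = 12, x1 = 7; 12 ≥ 7 — OK.
[4] 6 / 6 = 1, so 6 divides 6 — OK.
[5] x5 + x1 = 6 + 7 = 13; 13 ≤ 16, bound 16 not met — violated.
[6] x4 = 12 ≠ 10 and x6 = 6 ≠ 8; both disjuncts false — violated.
[7] 12 mod 5 = 2, not 3 — violated.
[8] min(6, 6, 7) = 6, not 5 — violated.

Constraints 5, 6, 7, and 8 are violated.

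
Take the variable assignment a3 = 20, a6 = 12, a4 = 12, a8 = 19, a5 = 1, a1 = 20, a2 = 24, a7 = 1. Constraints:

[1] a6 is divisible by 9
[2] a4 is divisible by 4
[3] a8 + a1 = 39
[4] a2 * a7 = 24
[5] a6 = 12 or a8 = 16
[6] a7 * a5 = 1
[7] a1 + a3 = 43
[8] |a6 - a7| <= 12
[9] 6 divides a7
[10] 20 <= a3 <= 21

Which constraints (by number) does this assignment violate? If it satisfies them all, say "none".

[1] 12 = 9*1 + 3, so 9 does not divide 12 — does not hold.
[2] 12 / 4 = 3, so 4 divides 12 — holds.
[3] a8 + a1 = 19 + 20 = 39 — holds.
[4] a2 * a7 = 24 * 1 = 24 — holds.
[5] a6 = 12 = 12 (first disjunct) — holds.
[6] a7 * a5 = 1 * 1 = 1 — holds.
[7] a1 + a3 = 20 + 20 = 40, not 43 — does not hold.
[8] |12 - 1| = 11; 11 ≤ 12 — holds.
[9] 1 = 6*0 + 1, so 6 does not divide 1 — does not hold.
[10] a3 = 20 lies in [20, 21] — holds.

The assignment fails constraints 1, 7, and 9.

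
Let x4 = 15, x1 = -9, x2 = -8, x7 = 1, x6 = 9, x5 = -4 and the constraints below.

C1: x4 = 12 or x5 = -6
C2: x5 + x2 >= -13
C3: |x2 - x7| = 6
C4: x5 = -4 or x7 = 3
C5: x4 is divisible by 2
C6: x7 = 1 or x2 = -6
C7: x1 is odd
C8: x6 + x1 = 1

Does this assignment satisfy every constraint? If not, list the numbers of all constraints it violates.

No — constraints 1, 3, 5, 8 are not satisfied.

C1: x4 = 15 ≠ 12 and x5 = -4 ≠ -6; both disjuncts false  fails
C2: x5 + x2 = -4 + (-8) = -12; -12 ≥ -13  holds
C3: |-8 - 1| = 9, not 6  fails
C4: x5 = -4 = -4 (first disjunct)  holds
C5: 15 = 2*7 + 1, so 2 does not divide 15  fails
C6: x7 = 1 = 1 (first disjunct)  holds
C7: x1 = -9 is odd  holds
C8: x6 + x1 = 9 + (-9) = 0, not 1  fails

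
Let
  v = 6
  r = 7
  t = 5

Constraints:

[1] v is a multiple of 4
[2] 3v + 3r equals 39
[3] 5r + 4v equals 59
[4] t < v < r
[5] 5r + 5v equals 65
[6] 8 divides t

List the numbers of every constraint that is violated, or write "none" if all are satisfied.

Constraints 1 and 6 do not hold.

[1] 6 = 4*1 + 2, so 4 does not divide 6 — violated.
[2] 3v + 3r = 3(6) + 3(7) = 39 — OK.
[3] 5r + 4v = 5(7) + 4(6) = 59 — OK.
[4] values 5 < 6 < 7 — OK.
[5] 5r + 5v = 5(7) + 5(6) = 65 — OK.
[6] 5 = 8*0 + 5, so 8 does not divide 5 — violated.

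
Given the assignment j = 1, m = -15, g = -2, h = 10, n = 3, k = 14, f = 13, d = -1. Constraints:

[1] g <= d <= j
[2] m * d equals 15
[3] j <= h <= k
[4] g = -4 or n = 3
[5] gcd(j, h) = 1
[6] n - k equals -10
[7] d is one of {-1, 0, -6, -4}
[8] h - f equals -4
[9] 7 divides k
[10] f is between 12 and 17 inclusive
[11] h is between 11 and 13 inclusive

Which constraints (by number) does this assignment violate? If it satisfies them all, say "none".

[1] values -2 <= -1 <= 1  yes
[2] m * d = -15 * (-1) = 15  yes
[3] values 1 <= 10 <= 14  yes
[4] g = -2 ≠ -4, but n = 3 = 3 (second disjunct)  yes
[5] gcd(1, 10) = 1  yes
[6] n - k = 3 - 14 = -11, not -10  no
[7] d = -1 is in {-1, 0, -6, -4}  yes
[8] h - f = 10 - 13 = -3, not -4  no
[9] 14 / 7 = 2, so 7 divides 14  yes
[10] f = 13 lies in [12, 17]  yes
[11] h = 10 is outside [11, 13]  no

The assignment fails constraints 6, 8, 11.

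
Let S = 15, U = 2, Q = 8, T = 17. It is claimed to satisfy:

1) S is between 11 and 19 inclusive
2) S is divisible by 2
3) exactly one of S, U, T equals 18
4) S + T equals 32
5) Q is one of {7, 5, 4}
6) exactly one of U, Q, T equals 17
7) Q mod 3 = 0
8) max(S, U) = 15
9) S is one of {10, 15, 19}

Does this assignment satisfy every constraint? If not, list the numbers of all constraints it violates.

1) S = 15 lies in [11, 19] — satisfied.
2) 15 = 2*7 + 1, so 2 does not divide 15 — violated.
3) S=15, U=2, T=17; 0 of them equal 18, not exactly one — violated.
4) S + T = 15 + 17 = 32 — satisfied.
5) Q = 8 is not in {7, 5, 4} — violated.
6) U=2, Q=8, T=17; 1 of them equals 17 — satisfied.
7) 8 mod 3 = 2, not 0 — violated.
8) max(15, 2) = 15 — satisfied.
9) S = 15 is in {10, 15, 19} — satisfied.

No — constraints 2, 3, 5, 7 are not satisfied.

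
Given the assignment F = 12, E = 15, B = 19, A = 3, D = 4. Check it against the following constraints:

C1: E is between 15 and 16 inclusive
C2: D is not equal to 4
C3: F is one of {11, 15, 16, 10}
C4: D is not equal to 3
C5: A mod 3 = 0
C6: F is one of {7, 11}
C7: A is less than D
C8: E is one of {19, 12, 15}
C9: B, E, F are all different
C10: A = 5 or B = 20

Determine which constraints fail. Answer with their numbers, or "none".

C1: E = 15 lies in [15, 16] — satisfied.
C2: D = 4, but 4 is required to differ — violated.
C3: F = 12 is not in {11, 15, 16, 10} — violated.
C4: D = 4, and 4 ≠ 3 — satisfied.
C5: 3 mod 3 = 0 — satisfied.
C6: F = 12 is not in {7, 11} — violated.
C7: A = 3, D = 4; 3 < 4 — satisfied.
C8: E = 15 is in {19, 12, 15} — satisfied.
C9: values 19, 15, 12 are pairwise distinct — satisfied.
C10: A = 3 ≠ 5 and B = 19 ≠ 20; both disjuncts false — violated.

The assignment fails constraints 2, 3, 6, and 10.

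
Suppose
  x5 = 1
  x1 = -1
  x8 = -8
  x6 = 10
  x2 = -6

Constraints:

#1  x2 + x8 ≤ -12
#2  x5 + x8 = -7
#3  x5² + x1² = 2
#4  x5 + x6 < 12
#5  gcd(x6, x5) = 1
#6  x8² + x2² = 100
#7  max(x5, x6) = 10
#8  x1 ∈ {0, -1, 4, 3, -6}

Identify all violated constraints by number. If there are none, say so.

All constraints are satisfied.

#1 x2 + x8 = -6 + (-8) = -14; -14 ≤ -12  holds
#2 x5 + x8 = 1 + (-8) = -7  holds
#3 x5² + x1² = 1² + (-1)² = 1 + 1 = 2  holds
#4 x5 + x6 = 1 + 10 = 11; 11 < 12  holds
#5 gcd(10, 1) = 1  holds
#6 x8² + x2² = (-8)² + (-6)² = 64 + 36 = 100  holds
#7 max(1, 10) = 10  holds
#8 x1 = -1 is in {0, -1, 4, 3, -6}  holds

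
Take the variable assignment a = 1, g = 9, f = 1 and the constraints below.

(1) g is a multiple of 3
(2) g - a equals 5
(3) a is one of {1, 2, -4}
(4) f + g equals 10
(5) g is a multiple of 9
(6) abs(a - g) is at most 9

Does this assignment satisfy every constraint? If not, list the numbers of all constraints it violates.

(1) 9 / 3 = 3, so 3 divides 9 — satisfied.
(2) g - a = 9 - 1 = 8, not 5 — violated.
(3) a = 1 is in {1, 2, -4} — satisfied.
(4) f + g = 1 + 9 = 10 — satisfied.
(5) 9 / 9 = 1, so 9 divides 9 — satisfied.
(6) abs(1 - 9) = 8; 8 ≤ 9 — satisfied.

Constraint 2 is violated.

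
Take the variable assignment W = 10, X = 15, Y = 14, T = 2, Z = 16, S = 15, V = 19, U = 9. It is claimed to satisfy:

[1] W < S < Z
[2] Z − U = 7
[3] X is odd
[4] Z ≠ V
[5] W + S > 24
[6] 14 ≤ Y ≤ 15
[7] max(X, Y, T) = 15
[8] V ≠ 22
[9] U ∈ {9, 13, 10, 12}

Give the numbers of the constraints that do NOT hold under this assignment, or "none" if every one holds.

The assignment satisfies every constraint.

[1] values 10 < 15 < 16  true
[2] Z − U = 16 − 9 = 7  true
[3] X = 15 is odd  true
[4] Z = 16, V = 19; distinct  true
[5] W + S = 10 + 15 = 25; 25 > 24  true
[6] Y = 14 lies in [14, 15]  true
[7] max(15, 14, 2) = 15  true
[8] V = 19, and 19 ≠ 22  true
[9] U = 9 is in {9, 13, 10, 12}  true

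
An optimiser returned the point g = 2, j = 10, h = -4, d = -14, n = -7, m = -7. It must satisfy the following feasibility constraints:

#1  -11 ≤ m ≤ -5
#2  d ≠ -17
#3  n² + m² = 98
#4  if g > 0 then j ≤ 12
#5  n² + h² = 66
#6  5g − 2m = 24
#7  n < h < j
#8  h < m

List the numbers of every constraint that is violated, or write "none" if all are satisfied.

#1 m = -7 lies in [-11, -5] — satisfied.
#2 d = -14, and -14 ≠ -17 — satisfied.
#3 n² + m² = (-7)² + (-7)² = 49 + 49 = 98 — satisfied.
#4 g = 2 > 0, so we need j ≤ 12; j = 10 ≤ 12 — satisfied.
#5 n² + h² = (-7)² + (-4)² = 49 + 16 = 65, not 66 — violated.
#6 5g − 2m = 5(2) − 2(-7) = 24 — satisfied.
#7 values -7 < -4 < 10 — satisfied.
#8 h = -4, m = -7; -4 ≥ -7 (want <) — violated.

Violated: 5 and 8.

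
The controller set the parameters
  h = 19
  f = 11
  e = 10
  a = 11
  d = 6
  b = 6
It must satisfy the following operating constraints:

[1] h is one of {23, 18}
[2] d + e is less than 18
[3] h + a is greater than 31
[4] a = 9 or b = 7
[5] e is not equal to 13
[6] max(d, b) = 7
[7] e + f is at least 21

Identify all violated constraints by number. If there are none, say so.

Constraints 1, 3, 4, and 6 do not hold.

[1] h = 19 is not in {23, 18} — does not hold.
[2] d + e = 6 + 10 = 16; 16 < 18 — holds.
[3] h + a = 19 + 11 = 30; 30 ≤ 31, bound 31 not met — does not hold.
[4] a = 11 ≠ 9 and b = 6 ≠ 7; both disjuncts false — does not hold.
[5] e = 10, and 10 ≠ 13 — holds.
[6] max(6, 6) = 6, not 7 — does not hold.
[7] e + f = 10 + 11 = 21; 21 ≥ 21 — holds.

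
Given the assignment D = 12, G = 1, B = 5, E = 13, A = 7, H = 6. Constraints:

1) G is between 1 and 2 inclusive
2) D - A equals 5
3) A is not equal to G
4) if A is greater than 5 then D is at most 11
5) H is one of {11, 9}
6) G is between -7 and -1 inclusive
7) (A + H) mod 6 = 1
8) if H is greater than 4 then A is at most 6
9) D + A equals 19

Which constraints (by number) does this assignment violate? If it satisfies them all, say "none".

Constraints 4, 5, 6, 8 do not hold.

1) G = 1 lies in [1, 2] — holds.
2) D - A = 12 - 7 = 5 — holds.
3) A = 7, G = 1; distinct — holds.
4) A = 7 > 5, so we need D ≤ 11; but D = 12 > 11 — does not hold.
5) H = 6 is not in {11, 9} — does not hold.
6) G = 1 is outside [-7, -1] — does not hold.
7) A + H = 13; 13 mod 6 = 1 — holds.
8) H = 6 > 4, so we need A ≤ 6; but A = 7 > 6 — does not hold.
9) D + A = 12 + 7 = 19 — holds.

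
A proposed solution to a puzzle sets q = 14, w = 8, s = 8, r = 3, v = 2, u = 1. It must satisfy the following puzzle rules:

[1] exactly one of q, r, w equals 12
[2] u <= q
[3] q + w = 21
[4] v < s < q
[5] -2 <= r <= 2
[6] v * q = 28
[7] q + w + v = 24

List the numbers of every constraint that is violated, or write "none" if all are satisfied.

[1] q=14, r=3, w=8; 0 of them equal 12, not exactly one — violated.
[2] u = 1, q = 14; 1 ≤ 14 — OK.
[3] q + w = 14 + 8 = 22, not 21 — violated.
[4] values 2 < 8 < 14 — OK.
[5] r = 3 is outside [-2, 2] — violated.
[6] v * q = 2 * 14 = 28 — OK.
[7] q + w + v = 14 + 8 + 2 = 24 — OK.

No — constraints 1, 3, and 5 are not satisfied.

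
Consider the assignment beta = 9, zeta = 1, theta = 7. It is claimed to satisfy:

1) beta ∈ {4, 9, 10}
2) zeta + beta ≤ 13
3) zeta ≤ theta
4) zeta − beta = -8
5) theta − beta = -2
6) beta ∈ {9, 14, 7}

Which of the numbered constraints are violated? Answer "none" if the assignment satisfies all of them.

Yes — all constraints hold.

1) beta = 9 is in {4, 9, 10} — holds.
2) zeta + beta = 1 + 9 = 10; 10 ≤ 13 — holds.
3) zeta = 1, theta = 7; 1 ≤ 7 — holds.
4) zeta − beta = 1 − 9 = -8 — holds.
5) theta − beta = 7 − 9 = -2 — holds.
6) beta = 9 is in {9, 14, 7} — holds.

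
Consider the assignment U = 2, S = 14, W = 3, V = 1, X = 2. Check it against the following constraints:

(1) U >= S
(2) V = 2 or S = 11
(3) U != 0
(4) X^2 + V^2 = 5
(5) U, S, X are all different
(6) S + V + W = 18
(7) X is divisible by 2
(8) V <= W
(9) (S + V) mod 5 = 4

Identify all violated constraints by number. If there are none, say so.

(1) U = 2, S = 14; 2 < 14 (want ≥) — does not hold.
(2) V = 1 ≠ 2 and S = 14 ≠ 11; both disjuncts false — does not hold.
(3) U = 2, and 2 ≠ 0 — holds.
(4) X^2 + V^2 = 2^2 + 1^2 = 4 + 1 = 5 — holds.
(5) U = X = 2, not all different — does not hold.
(6) S + V + W = 14 + 1 + 3 = 18 — holds.
(7) 2 / 2 = 1, so 2 divides 2 — holds.
(8) V = 1, W = 3; 1 ≤ 3 — holds.
(9) S + V = 15; 15 mod 5 = 0, not 4 — does not hold.

Violated: 1, 2, 5, and 9.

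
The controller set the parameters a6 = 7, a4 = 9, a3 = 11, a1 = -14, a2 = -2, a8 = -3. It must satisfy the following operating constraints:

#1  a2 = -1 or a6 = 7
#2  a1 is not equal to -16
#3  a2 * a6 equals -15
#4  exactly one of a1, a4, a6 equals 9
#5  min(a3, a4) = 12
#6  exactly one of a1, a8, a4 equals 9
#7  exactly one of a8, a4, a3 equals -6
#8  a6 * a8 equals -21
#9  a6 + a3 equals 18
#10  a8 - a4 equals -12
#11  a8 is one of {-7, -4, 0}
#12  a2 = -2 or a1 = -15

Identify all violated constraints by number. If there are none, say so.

Violated: 3, 5, 7, 11.

#1 a2 = -2 ≠ -1, but a6 = 7 = 7 (second disjunct) — holds.
#2 a1 = -14, and -14 ≠ -16 — holds.
#3 a2 * a6 = -2 * 7 = -14, not -15 — fails.
#4 a1=-14, a4=9, a6=7; 1 of them equals 9 — holds.
#5 min(11, 9) = 9, not 12 — fails.
#6 a1=-14, a8=-3, a4=9; 1 of them equals 9 — holds.
#7 a8=-3, a4=9, a3=11; 0 of them equal -6, not exactly one — fails.
#8 a6 * a8 = 7 * (-3) = -21 — holds.
#9 a6 + a3 = 7 + 11 = 18 — holds.
#10 a8 - a4 = -3 - 9 = -12 — holds.
#11 a8 = -3 is not in {-7, -4, 0} — fails.
#12 a2 = -2 = -2 (first disjunct) — holds.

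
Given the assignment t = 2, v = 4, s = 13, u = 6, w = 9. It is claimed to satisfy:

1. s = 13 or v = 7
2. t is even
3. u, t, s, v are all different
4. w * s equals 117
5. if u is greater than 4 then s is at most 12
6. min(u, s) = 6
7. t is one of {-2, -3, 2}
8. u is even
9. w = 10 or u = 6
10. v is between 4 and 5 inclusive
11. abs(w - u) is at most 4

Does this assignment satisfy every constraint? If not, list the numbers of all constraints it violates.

1. s = 13 = 13 (first disjunct)  yes
2. t = 2 is even  yes
3. values 6, 2, 13, 4 are pairwise distinct  yes
4. w * s = 9 * 13 = 117  yes
5. u = 6 > 4, so we need s ≤ 12; but s = 13 > 12  no
6. min(6, 13) = 6  yes
7. t = 2 is in {-2, -3, 2}  yes
8. u = 6 is even  yes
9. w = 9 ≠ 10, but u = 6 = 6 (second disjunct)  yes
10. v = 4 lies in [4, 5]  yes
11. abs(9 - 6) = 3; 3 ≤ 4  yes

Constraint 5 is violated.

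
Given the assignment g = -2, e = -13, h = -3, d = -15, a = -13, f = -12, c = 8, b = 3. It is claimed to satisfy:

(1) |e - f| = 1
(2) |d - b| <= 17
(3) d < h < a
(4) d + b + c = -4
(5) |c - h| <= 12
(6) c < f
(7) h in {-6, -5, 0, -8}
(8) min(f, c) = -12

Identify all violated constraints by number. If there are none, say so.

(1) |-13 - (-12)| = 1  holds
(2) |-15 - 3| = 18; 18 > 17, exceeds bound 17  fails
(3) values -15, -3, -13; h = -3 is not < a = -13  fails
(4) d + b + c = -15 + 3 + 8 = -4  holds
(5) |8 - (-3)| = 11; 11 ≤ 12  holds
(6) c = 8, f = -12; 8 ≥ -12 (want <)  fails
(7) h = -3 is not in {-6, -5, 0, -8}  fails
(8) min(-12, 8) = -12  holds

No — constraints 2, 3, 6, 7 are not satisfied.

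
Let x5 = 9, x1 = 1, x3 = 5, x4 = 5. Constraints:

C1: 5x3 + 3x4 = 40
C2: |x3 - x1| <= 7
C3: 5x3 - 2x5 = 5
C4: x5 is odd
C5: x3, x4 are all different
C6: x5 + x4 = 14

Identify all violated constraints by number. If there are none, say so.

C1: 5x3 + 3x4 = 5(5) + 3(5) = 40  ✔
C2: |5 - 1| = 4; 4 ≤ 7  ✔
C3: 5x3 - 2x5 = 5(5) - 2(9) = 7, not 5  ✘
C4: x5 = 9 is odd  ✔
C5: x3 = x4 = 5, not all different  ✘
C6: x5 + x4 = 9 + 5 = 14  ✔

No — constraints 3, 5 are not satisfied.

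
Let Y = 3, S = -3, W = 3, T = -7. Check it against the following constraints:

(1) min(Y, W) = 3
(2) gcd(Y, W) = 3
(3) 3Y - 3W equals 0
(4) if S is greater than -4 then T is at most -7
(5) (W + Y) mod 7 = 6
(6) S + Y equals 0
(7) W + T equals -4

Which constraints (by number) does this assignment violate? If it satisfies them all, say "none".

No violations.

(1) min(3, 3) = 3  ✓
(2) gcd(3, 3) = 3  ✓
(3) 3Y - 3W = 3(3) - 3(3) = 0  ✓
(4) S = -3 > -4, so we need T ≤ -7; T = -7 ≤ -7  ✓
(5) W + Y = 6; 6 mod 7 = 6  ✓
(6) S + Y = -3 + 3 = 0  ✓
(7) W + T = 3 + (-7) = -4  ✓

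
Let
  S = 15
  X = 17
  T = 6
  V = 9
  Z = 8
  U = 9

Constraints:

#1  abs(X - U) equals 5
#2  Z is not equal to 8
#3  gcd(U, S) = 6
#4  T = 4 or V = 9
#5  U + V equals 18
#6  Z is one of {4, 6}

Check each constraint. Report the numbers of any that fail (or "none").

The assignment fails constraints 1, 2, 3, and 6.

#1 abs(17 - 9) = 8, not 5 — fails.
#2 Z = 8, but 8 is required to differ — fails.
#3 gcd(9, 15) = 3, not 6 — fails.
#4 T = 6 ≠ 4, but V = 9 = 9 (second disjunct) — holds.
#5 U + V = 9 + 9 = 18 — holds.
#6 Z = 8 is not in {4, 6} — fails.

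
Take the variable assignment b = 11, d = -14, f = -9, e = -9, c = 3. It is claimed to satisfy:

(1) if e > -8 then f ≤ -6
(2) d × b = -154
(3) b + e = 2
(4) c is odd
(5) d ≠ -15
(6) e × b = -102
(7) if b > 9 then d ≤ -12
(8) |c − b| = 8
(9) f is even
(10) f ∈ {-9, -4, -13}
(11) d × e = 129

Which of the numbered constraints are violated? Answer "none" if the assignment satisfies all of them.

Constraints 6, 9, 11 are violated.

(1) e = -9, not > -8; antecedent false, conditional vacuously true  ✔
(2) d × b = -14 × 11 = -154  ✔
(3) b + e = 11 + (-9) = 2  ✔
(4) c = 3 is odd  ✔
(5) d = -14, and -14 ≠ -15  ✔
(6) e × b = -9 × 11 = -99, not -102  ✘
(7) b = 11 > 9, so we need d ≤ -12; d = -14 ≤ -12  ✔
(8) |3 − 11| = 8  ✔
(9) f = -9 is odd  ✘
(10) f = -9 is in {-9, -4, -13}  ✔
(11) d × e = -14 × (-9) = 126, not 129  ✘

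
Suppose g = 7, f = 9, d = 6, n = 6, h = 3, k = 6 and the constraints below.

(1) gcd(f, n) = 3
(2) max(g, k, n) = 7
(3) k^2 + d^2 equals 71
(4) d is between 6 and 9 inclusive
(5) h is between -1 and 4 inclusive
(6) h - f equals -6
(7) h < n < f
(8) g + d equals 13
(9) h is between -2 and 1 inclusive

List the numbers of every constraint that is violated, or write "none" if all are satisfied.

Constraints 3 and 9 are violated.

(1) gcd(9, 6) = 3 — satisfied.
(2) max(7, 6, 6) = 7 — satisfied.
(3) k^2 + d^2 = 6^2 + 6^2 = 36 + 36 = 72, not 71 — violated.
(4) d = 6 lies in [6, 9] — satisfied.
(5) h = 3 lies in [-1, 4] — satisfied.
(6) h - f = 3 - 9 = -6 — satisfied.
(7) values 3 < 6 < 9 — satisfied.
(8) g + d = 7 + 6 = 13 — satisfied.
(9) h = 3 is outside [-2, 1] — violated.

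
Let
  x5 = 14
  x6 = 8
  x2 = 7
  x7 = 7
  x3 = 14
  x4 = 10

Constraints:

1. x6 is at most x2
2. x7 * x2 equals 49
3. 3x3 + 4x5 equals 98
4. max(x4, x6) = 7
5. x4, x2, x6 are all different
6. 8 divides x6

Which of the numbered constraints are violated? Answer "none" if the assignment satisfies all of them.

1. x6 = 8, x2 = 7; 8 > 7 (want ≤) — does not hold.
2. x7 * x2 = 7 * 7 = 49 — holds.
3. 3x3 + 4x5 = 3(14) + 4(14) = 98 — holds.
4. max(10, 8) = 10, not 7 — does not hold.
5. values 10, 7, 8 are pairwise distinct — holds.
6. 8 / 8 = 1, so 8 divides 8 — holds.

No — constraints 1 and 4 are not satisfied.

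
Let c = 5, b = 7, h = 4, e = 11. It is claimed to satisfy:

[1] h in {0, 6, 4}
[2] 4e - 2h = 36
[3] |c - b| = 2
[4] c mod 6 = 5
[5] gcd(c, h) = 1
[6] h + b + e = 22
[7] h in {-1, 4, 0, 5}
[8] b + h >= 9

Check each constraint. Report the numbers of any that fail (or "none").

[1] h = 4 is in {0, 6, 4} — holds.
[2] 4e - 2h = 4(11) - 2(4) = 36 — holds.
[3] |5 - 7| = 2 — holds.
[4] 5 mod 6 = 5 — holds.
[5] gcd(5, 4) = 1 — holds.
[6] h + b + e = 4 + 7 + 11 = 22 — holds.
[7] h = 4 is in {-1, 4, 0, 5} — holds.
[8] b + h = 7 + 4 = 11; 11 ≥ 9 — holds.

The assignment satisfies every constraint.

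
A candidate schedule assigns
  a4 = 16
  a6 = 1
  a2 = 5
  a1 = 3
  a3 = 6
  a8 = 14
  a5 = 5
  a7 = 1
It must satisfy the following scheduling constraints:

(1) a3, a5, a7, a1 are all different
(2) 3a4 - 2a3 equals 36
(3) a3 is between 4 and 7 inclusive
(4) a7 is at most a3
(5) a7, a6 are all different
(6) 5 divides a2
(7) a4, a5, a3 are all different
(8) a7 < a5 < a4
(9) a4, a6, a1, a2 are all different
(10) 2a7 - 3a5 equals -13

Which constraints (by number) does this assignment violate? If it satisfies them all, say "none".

(1) values 6, 5, 1, 3 are pairwise distinct  true
(2) 3a4 - 2a3 = 3(16) - 2(6) = 36  true
(3) a3 = 6 lies in [4, 7]  true
(4) a7 = 1, a3 = 6; 1 ≤ 6  true
(5) a7 = a6 = 1, not all different  false
(6) 5 / 5 = 1, so 5 divides 5  true
(7) values 16, 5, 6 are pairwise distinct  true
(8) values 1 < 5 < 16  true
(9) values 16, 1, 3, 5 are pairwise distinct  true
(10) 2a7 - 3a5 = 2(1) - 3(5) = -13  true

No — constraint 5 is not satisfied.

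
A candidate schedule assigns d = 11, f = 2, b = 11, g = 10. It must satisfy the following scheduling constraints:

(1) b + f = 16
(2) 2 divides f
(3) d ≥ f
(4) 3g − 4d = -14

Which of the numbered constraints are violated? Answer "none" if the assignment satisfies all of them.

No — constraint 1 is not satisfied.

(1) b + f = 11 + 2 = 13, not 16  no
(2) 2 / 2 = 1, so 2 divides 2  yes
(3) d = 11, f = 2; 11 ≥ 2  yes
(4) 3g − 4d = 3(10) − 4(11) = -14  yes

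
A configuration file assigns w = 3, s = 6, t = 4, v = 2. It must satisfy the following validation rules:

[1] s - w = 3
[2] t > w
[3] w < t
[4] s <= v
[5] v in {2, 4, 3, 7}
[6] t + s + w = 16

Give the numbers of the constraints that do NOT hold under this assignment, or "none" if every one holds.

Constraints 4, 6 do not hold.

[1] s - w = 6 - 3 = 3  true
[2] t = 4, w = 3; 4 > 3  true
[3] w = 3, t = 4; 3 < 4  true
[4] s = 6, v = 2; 6 > 2 (want ≤)  false
[5] v = 2 is in {2, 4, 3, 7}  true
[6] t + s + w = 4 + 6 + 3 = 13, not 16  false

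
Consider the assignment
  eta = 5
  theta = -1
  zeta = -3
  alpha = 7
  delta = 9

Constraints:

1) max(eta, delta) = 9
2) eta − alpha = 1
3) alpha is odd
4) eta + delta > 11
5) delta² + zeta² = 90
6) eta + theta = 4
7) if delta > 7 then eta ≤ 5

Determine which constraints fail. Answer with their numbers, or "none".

1) max(5, 9) = 9 — holds.
2) eta − alpha = 5 − 7 = -2, not 1 — fails.
3) alpha = 7 is odd — holds.
4) eta + delta = 5 + 9 = 14; 14 > 11 — holds.
5) delta² + zeta² = 9² + (-3)² = 81 + 9 = 90 — holds.
6) eta + theta = 5 + (-1) = 4 — holds.
7) delta = 9 > 7, so we need eta ≤ 5; eta = 5 ≤ 5 — holds.

Constraint 2 does not hold.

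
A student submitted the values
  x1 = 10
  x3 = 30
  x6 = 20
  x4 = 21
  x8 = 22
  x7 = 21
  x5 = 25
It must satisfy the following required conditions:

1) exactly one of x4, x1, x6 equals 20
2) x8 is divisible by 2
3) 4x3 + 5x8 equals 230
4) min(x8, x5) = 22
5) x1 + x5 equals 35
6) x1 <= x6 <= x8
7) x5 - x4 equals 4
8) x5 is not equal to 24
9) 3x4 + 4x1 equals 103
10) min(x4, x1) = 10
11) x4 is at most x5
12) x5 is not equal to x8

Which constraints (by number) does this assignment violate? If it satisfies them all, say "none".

No violations.

1) x4=21, x1=10, x6=20; 1 of them equals 20 — holds.
2) 22 / 2 = 11, so 2 divides 22 — holds.
3) 4x3 + 5x8 = 4(30) + 5(22) = 230 — holds.
4) min(22, 25) = 22 — holds.
5) x1 + x5 = 10 + 25 = 35 — holds.
6) values 10 <= 20 <= 22 — holds.
7) x5 - x4 = 25 - 21 = 4 — holds.
8) x5 = 25, and 25 ≠ 24 — holds.
9) 3x4 + 4x1 = 3(21) + 4(10) = 103 — holds.
10) min(21, 10) = 10 — holds.
11) x4 = 21, x5 = 25; 21 ≤ 25 — holds.
12) x5 = 25, x8 = 22; distinct — holds.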